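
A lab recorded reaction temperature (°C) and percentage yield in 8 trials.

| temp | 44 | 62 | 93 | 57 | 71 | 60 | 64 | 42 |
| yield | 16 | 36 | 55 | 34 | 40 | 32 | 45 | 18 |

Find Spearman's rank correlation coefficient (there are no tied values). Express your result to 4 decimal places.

Rank temp: 2, 5, 8, 3, 7, 4, 6, 1
Rank yield: 1, 5, 8, 4, 6, 3, 7, 2
d = rank(temp) − rank(yield): 1, 0, 0, -1, 1, 1, -1, -1; Σd² = 6
ρ = 1 − 6Σd² / [n(n²−1)] = 1 − 6×6 / (8×63) = 1 − 36/504 ≈ 0.9286

0.9286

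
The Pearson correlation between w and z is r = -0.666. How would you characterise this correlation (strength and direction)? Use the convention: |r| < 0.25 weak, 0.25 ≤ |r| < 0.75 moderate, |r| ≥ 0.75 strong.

moderate negative

r = -0.666 < 0 so the relationship is negative.
|r| = 0.666, which falls in the moderate range.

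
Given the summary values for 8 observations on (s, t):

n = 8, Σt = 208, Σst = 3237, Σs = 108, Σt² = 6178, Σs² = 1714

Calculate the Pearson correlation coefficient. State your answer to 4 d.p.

0.9663

r = (nΣst − ΣsΣt) / √[(nΣs² − (Σs)²)(nΣt² − (Σt)²)]
Numerator: 8×3237 − 108×208 = 3432
Denominator: √[(13712 − 11664)(49424 − 43264)] = √[2048 × 6160] = 3551.8559
r = 3432 / 3551.8559 ≈ 0.9663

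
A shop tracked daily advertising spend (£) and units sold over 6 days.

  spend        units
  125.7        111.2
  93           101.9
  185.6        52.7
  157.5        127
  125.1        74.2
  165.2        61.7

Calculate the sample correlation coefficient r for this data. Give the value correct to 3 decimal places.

-0.477

n = 6, Σx = 852.1, Σy = 528.7, Σx² = 126644.15, Σy² = 50967.87, Σxy = 72713.42
nΣxy − ΣxΣy = 436280.52 − 450505.27 = -14224.75
nΣx² − (Σx)² = 759864.9 − 726074.41 = 33790.49; nΣy² − (Σy)² = 305807.22 − 279523.69 = 26283.53
r = -14224.75 / √(33790.49 × 26283.53) = -14224.75 / 29801.5664 ≈ -0.477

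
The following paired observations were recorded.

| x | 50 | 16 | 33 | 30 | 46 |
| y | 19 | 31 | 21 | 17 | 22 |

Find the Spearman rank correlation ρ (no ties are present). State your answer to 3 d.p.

-0.300

Rank x: 5, 1, 3, 2, 4
Rank y: 2, 5, 3, 1, 4
d = rank(x) − rank(y): 3, -4, 0, 1, 0; Σd² = 26
ρ = 1 − 6Σd² / [n(n²−1)] = 1 − 6×26 / (5×24) = 1 − 156/120 ≈ -0.300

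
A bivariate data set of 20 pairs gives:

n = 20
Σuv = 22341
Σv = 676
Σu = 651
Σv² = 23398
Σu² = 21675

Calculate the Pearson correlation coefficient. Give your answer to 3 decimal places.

r = (nΣuv − ΣuΣv) / √[(nΣu² − (Σu)²)(nΣv² − (Σv)²)]
Numerator: 20×22341 − 651×676 = 6744
Denominator: √[(433500 − 423801)(467960 − 456976)] = √[9699 × 10984] = 10321.5220
r = 6744 / 10321.5220 ≈ 0.653

0.653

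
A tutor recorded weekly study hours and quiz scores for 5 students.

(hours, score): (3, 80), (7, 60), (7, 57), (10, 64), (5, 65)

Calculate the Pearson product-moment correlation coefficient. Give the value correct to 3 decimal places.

-0.674

n = 5, Σx = 32, Σy = 326, Σx² = 232, Σy² = 21570, Σxy = 2024
nΣxy − ΣxΣy = 10120 − 10432 = -312
nΣx² − (Σx)² = 1160 − 1024 = 136; nΣy² − (Σy)² = 107850 − 106276 = 1574
r = -312 / √(136 × 1574) = -312 / 462.6705 ≈ -0.674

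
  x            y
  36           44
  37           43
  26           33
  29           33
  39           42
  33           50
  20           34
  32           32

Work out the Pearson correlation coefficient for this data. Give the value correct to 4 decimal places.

0.6250

n = 8, Σx = 252, Σy = 311, Σx² = 8216, Σy² = 12407, Σxy = 9982
nΣxy − ΣxΣy = 79856 − 78372 = 1484
nΣx² − (Σx)² = 65728 − 63504 = 2224; nΣy² − (Σy)² = 99256 − 96721 = 2535
r = 1484 / √(2224 × 2535) = 1484 / 2374.4136 ≈ 0.6250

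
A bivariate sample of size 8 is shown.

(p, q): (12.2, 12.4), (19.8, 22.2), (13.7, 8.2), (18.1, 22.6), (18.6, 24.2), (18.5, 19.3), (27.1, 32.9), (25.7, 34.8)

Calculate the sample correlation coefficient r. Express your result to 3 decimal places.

n = 8, Σp = 153.7, Σq = 176.6, Σp² = 3139.29, Σq² = 4476.18, Σpq = 3705.36
nΣpq − ΣpΣq = 29642.88 − 27143.42 = 2499.46
nΣp² − (Σp)² = 25114.32 − 23623.69 = 1490.63; nΣq² − (Σq)² = 35809.44 − 31187.56 = 4621.88
r = 2499.46 / √(1490.63 × 4621.88) = 2499.46 / 2624.7882 ≈ 0.952

0.952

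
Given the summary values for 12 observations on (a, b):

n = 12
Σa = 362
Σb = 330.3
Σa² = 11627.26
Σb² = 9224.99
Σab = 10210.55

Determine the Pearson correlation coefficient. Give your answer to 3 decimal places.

r = (nΣab − ΣaΣb) / √[(nΣa² − (Σa)²)(nΣb² − (Σb)²)]
Numerator: 12×10210.55 − 362×330.3 = 2958
Denominator: √[(139527.12 − 131044)(110699.88 − 109098.09)] = √[8483.12 × 1601.79] = 3686.2144
r = 2958 / 3686.2144 ≈ 0.802

0.802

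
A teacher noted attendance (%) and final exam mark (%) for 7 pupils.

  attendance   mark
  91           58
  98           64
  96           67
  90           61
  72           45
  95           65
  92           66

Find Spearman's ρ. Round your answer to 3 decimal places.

0.714

Rank attendance: 3, 7, 6, 2, 1, 5, 4
Rank mark: 2, 4, 7, 3, 1, 5, 6
d = rank(attendance) − rank(mark): 1, 3, -1, -1, 0, 0, -2; Σd² = 16
ρ = 1 − 6Σd² / [n(n²−1)] = 1 − 6×16 / (7×48) = 1 − 96/336 ≈ 0.714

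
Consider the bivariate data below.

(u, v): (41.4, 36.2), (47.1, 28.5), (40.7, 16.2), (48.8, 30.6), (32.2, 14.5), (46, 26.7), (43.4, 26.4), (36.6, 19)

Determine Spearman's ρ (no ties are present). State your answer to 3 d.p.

Rank u: 4, 7, 3, 8, 1, 6, 5, 2
Rank v: 8, 6, 2, 7, 1, 5, 4, 3
d = rank(u) − rank(v): -4, 1, 1, 1, 0, 1, 1, -1; Σd² = 22
ρ = 1 − 6Σd² / [n(n²−1)] = 1 − 6×22 / (8×63) = 1 − 132/504 ≈ 0.738

0.738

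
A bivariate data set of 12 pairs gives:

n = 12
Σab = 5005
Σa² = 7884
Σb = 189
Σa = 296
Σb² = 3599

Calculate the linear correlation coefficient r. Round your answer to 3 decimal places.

r = (nΣab − ΣaΣb) / √[(nΣa² − (Σa)²)(nΣb² − (Σb)²)]
Numerator: 12×5005 − 296×189 = 4116
Denominator: √[(94608 − 87616)(43188 − 35721)] = √[6992 × 7467] = 7225.5978
r = 4116 / 7225.5978 ≈ 0.570

0.570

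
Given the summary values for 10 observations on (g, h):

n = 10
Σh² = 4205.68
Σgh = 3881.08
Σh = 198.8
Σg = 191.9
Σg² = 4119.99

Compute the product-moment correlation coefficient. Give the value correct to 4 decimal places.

r = (nΣgh − ΣgΣh) / √[(nΣg² − (Σg)²)(nΣh² − (Σh)²)]
Numerator: 10×3881.08 − 191.9×198.8 = 661.08
Denominator: √[(41199.9 − 36825.61)(42056.8 − 39521.44)] = √[4374.29 × 2535.36] = 3330.2252
r = 661.08 / 3330.2252 ≈ 0.1985

0.1985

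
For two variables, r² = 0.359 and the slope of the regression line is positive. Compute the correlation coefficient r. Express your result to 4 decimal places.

0.5992

|r| = √0.359 = 0.5992
The association is positive, so r = 0.5992.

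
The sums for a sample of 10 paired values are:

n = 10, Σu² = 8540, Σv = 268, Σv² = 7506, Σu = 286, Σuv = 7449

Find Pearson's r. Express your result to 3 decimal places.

-0.632

r = (nΣuv − ΣuΣv) / √[(nΣu² − (Σu)²)(nΣv² − (Σv)²)]
Numerator: 10×7449 − 286×268 = -2158
Denominator: √[(85400 − 81796)(75060 − 71824)] = √[3604 × 3236] = 3415.0467
r = -2158 / 3415.0467 ≈ -0.632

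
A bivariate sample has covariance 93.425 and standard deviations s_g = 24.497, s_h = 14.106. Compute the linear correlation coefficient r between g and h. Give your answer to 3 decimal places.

r = Cov(g,h) / (s_g · s_h) = 93.425 / (24.497 × 14.106)
  = 93.425 / 345.5547 ≈ 0.270

0.270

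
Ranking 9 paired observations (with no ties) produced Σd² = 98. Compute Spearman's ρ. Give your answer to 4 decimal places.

0.1833

ρ = 1 − 6Σd² / [n(n²−1)] = 1 − 6×98 / (9×80)
  = 1 − 588/720 = 1 − 0.81667 ≈ 0.1833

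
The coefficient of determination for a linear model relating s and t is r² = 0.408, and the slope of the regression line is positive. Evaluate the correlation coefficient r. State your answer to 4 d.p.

|r| = √0.408 = 0.6387
The association is positive, so r = 0.6387.

0.6387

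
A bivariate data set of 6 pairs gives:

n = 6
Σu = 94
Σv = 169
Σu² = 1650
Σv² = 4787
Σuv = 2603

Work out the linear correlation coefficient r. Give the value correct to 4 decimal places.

-0.6475

r = (nΣuv − ΣuΣv) / √[(nΣu² − (Σu)²)(nΣv² − (Σv)²)]
Numerator: 6×2603 − 94×169 = -268
Denominator: √[(9900 − 8836)(28722 − 28561)] = √[1064 × 161] = 413.8889
r = -268 / 413.8889 ≈ -0.6475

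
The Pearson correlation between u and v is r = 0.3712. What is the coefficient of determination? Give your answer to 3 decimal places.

r² = (0.3712)² = 0.138

0.138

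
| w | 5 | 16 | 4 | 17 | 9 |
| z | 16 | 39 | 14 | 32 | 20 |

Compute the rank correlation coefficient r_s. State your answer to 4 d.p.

0.9000

Rank w: 2, 4, 1, 5, 3
Rank z: 2, 5, 1, 4, 3
d = rank(w) − rank(z): 0, -1, 0, 1, 0; Σd² = 2
ρ = 1 − 6Σd² / [n(n²−1)] = 1 − 6×2 / (5×24) = 1 − 12/120 ≈ 0.9000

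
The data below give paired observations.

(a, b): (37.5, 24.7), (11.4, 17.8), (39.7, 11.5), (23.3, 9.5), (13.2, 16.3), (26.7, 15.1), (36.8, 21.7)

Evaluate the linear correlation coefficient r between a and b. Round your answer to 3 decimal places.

n = 7, Σa = 188.6, Σb = 116.6, Σa² = 5896.56, Σb² = 2114.02, Σab = 3223.96
nΣab − ΣaΣb = 22567.72 − 21990.76 = 576.96
nΣa² − (Σa)² = 41275.92 − 35569.96 = 5705.96; nΣb² − (Σb)² = 14798.14 − 13595.56 = 1202.58
r = 576.96 / √(5705.96 × 1202.58) = 576.96 / 2619.5178 ≈ 0.220

0.220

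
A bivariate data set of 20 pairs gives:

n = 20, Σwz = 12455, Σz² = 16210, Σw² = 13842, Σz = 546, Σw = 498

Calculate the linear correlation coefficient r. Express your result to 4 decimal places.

r = (nΣwz − ΣwΣz) / √[(nΣw² − (Σw)²)(nΣz² − (Σz)²)]
Numerator: 20×12455 − 498×546 = -22808
Denominator: √[(276840 − 248004)(324200 − 298116)] = √[28836 × 26084] = 27425.5032
r = -22808 / 27425.5032 ≈ -0.8316

-0.8316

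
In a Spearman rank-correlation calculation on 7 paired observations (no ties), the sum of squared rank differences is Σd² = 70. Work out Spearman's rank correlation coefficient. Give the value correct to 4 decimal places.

-0.2500

ρ = 1 − 6Σd² / [n(n²−1)] = 1 − 6×70 / (7×48)
  = 1 − 420/336 = 1 − 1.25000 ≈ -0.2500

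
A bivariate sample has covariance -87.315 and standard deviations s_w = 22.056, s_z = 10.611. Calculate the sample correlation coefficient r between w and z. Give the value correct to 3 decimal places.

-0.373

r = Cov(w,z) / (s_w · s_z) = -87.315 / (22.056 × 10.611)
  = -87.315 / 234.0362 ≈ -0.373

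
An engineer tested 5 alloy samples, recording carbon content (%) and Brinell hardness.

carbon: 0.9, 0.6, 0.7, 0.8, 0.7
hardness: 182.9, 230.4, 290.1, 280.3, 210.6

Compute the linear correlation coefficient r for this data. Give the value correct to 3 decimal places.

-0.298

n = 5, Σx = 3.7, Σy = 1194.3, Σx² = 2.79, Σy² = 293615.03, Σxy = 877.58
nΣxy − ΣxΣy = 4387.9 − 4418.91 = -31.01
nΣx² − (Σx)² = 13.95 − 13.69 = 0.26; nΣy² − (Σy)² = 1468075.15 − 1426352.49 = 41722.66
r = -31.01 / √(0.26 × 41722.66) = -31.01 / 104.1532 ≈ -0.298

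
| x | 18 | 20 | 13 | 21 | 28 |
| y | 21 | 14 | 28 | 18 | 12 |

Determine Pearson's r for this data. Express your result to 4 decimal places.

n = 5, Σx = 100, Σy = 93, Σx² = 2118, Σy² = 1889, Σxy = 1736
nΣxy − ΣxΣy = 8680 − 9300 = -620
nΣx² − (Σx)² = 10590 − 10000 = 590; nΣy² − (Σy)² = 9445 − 8649 = 796
r = -620 / √(590 × 796) = -620 / 685.3029 ≈ -0.9047

-0.9047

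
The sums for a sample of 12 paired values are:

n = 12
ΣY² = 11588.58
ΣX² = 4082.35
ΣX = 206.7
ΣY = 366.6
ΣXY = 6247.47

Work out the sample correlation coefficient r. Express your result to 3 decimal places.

-0.149

r = (nΣXY − ΣXΣY) / √[(nΣX² − (ΣX)²)(nΣY² − (ΣY)²)]
Numerator: 12×6247.47 − 206.7×366.6 = -806.58
Denominator: √[(48988.2 − 42724.89)(139062.96 − 134395.56)] = √[6263.31 × 4667.4] = 5406.7895
r = -806.58 / 5406.7895 ≈ -0.149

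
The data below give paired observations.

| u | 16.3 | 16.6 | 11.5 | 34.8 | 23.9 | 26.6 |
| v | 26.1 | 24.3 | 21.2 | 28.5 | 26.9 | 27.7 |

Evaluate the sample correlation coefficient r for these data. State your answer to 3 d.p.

0.884

n = 6, Σu = 129.7, Σv = 154.7, Σu² = 3163.31, Σv² = 4024.29, Σuv = 3444.14
nΣuv − ΣuΣv = 20664.84 − 20064.59 = 600.25
nΣu² − (Σu)² = 18979.86 − 16822.09 = 2157.77; nΣv² − (Σv)² = 24145.74 − 23932.09 = 213.65
r = 600.25 / √(2157.77 × 213.65) = 600.25 / 678.9754 ≈ 0.884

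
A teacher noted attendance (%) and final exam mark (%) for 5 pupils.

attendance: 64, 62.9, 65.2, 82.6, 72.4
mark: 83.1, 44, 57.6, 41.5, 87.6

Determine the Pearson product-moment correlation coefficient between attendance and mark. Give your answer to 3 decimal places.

-0.242

n = 5, Σx = 347.1, Σy = 313.8, Σx² = 24367.97, Σy² = 21555.38, Σxy = 21611.66
nΣxy − ΣxΣy = 108058.3 − 108919.98 = -861.68
nΣx² − (Σx)² = 121839.85 − 120478.41 = 1361.44; nΣy² − (Σy)² = 107776.9 − 98470.44 = 9306.46
r = -861.68 / √(1361.44 × 9306.46) = -861.68 / 3559.5206 ≈ -0.242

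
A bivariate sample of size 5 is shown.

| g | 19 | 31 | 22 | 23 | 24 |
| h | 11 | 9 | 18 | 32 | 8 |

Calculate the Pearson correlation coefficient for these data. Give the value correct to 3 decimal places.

n = 5, Σg = 119, Σh = 78, Σg² = 2911, Σh² = 1614, Σgh = 1812
nΣgh − ΣgΣh = 9060 − 9282 = -222
nΣg² − (Σg)² = 14555 − 14161 = 394; nΣh² − (Σh)² = 8070 − 6084 = 1986
r = -222 / √(394 × 1986) = -222 / 884.5813 ≈ -0.251

-0.251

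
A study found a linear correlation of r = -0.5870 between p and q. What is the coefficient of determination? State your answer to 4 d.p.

r² = (-0.5870)² = 0.3446

0.3446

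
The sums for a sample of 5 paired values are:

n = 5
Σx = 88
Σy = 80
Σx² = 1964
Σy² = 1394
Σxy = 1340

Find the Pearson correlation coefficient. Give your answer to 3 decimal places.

r = (nΣxy − ΣxΣy) / √[(nΣx² − (Σx)²)(nΣy² − (Σy)²)]
Numerator: 5×1340 − 88×80 = -340
Denominator: √[(9820 − 7744)(6970 − 6400)] = √[2076 × 570] = 1087.8051
r = -340 / 1087.8051 ≈ -0.313

-0.313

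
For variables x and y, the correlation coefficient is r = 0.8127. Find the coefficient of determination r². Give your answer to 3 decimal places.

r² = (0.8127)² = 0.660

0.660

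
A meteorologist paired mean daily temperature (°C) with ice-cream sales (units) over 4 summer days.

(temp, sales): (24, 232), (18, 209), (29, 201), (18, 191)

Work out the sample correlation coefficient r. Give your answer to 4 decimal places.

0.2254

n = 4, Σx = 89, Σy = 833, Σx² = 2065, Σy² = 174387, Σxy = 18597
nΣxy − ΣxΣy = 74388 − 74137 = 251
nΣx² − (Σx)² = 8260 − 7921 = 339; nΣy² − (Σy)² = 697548 − 693889 = 3659
r = 251 / √(339 × 3659) = 251 / 1113.7329 ≈ 0.2254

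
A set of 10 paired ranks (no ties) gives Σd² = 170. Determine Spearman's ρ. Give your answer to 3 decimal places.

ρ = 1 − 6Σd² / [n(n²−1)] = 1 − 6×170 / (10×99)
  = 1 − 1020/990 = 1 − 1.0303 ≈ -0.030

-0.030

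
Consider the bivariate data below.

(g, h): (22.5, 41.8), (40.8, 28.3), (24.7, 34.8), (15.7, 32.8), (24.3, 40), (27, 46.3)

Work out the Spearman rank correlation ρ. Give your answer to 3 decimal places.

Rank g: 2, 6, 4, 1, 3, 5
Rank h: 5, 1, 3, 2, 4, 6
d = rank(g) − rank(h): -3, 5, 1, -1, -1, -1; Σd² = 38
ρ = 1 − 6Σd² / [n(n²−1)] = 1 − 6×38 / (6×35) = 1 − 228/210 ≈ -0.086

-0.086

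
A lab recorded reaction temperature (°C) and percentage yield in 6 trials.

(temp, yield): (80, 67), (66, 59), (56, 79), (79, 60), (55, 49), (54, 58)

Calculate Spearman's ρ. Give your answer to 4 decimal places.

Rank temp: 6, 4, 3, 5, 2, 1
Rank yield: 5, 3, 6, 4, 1, 2
d = rank(temp) − rank(yield): 1, 1, -3, 1, 1, -1; Σd² = 14
ρ = 1 − 6Σd² / [n(n²−1)] = 1 − 6×14 / (6×35) = 1 − 84/210 ≈ 0.6000

0.6000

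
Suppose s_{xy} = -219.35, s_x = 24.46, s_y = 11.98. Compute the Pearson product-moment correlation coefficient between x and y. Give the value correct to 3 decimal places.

r = Cov(x,y) / (s_x · s_y) = -219.35 / (24.46 × 11.98)
  = -219.35 / 293.0308 ≈ -0.749

-0.749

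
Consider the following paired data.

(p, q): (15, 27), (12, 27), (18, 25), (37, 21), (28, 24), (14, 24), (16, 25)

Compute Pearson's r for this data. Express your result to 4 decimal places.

n = 7, Σp = 140, Σq = 173, Σp² = 3298, Σq² = 4301, Σpq = 3364
nΣpq − ΣpΣq = 23548 − 24220 = -672
nΣp² − (Σp)² = 23086 − 19600 = 3486; nΣq² − (Σq)² = 30107 − 29929 = 178
r = -672 / √(3486 × 178) = -672 / 787.7233 ≈ -0.8531

-0.8531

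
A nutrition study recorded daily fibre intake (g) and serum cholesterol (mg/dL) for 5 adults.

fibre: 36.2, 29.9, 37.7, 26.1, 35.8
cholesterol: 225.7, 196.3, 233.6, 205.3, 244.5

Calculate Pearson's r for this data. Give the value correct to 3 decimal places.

0.826

n = 5, Σx = 165.7, Σy = 1105.4, Σx² = 5588.59, Σy² = 245971.48, Σxy = 36957.86
nΣxy − ΣxΣy = 184789.3 − 183164.78 = 1624.52
nΣx² − (Σx)² = 27942.95 − 27456.49 = 486.46; nΣy² − (Σy)² = 1229857.4 − 1221909.16 = 7948.24
r = 1624.52 / √(486.46 × 7948.24) = 1624.52 / 1966.3420 ≈ 0.826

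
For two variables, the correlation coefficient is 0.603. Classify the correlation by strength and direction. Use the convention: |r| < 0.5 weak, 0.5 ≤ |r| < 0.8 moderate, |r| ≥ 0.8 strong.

r = 0.603 > 0 so the relationship is positive.
|r| = 0.603, which falls in the moderate range.

moderate positive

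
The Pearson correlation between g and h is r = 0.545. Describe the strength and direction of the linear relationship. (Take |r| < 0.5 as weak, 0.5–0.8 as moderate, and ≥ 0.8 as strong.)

moderate positive

r = 0.545 > 0 so the relationship is positive.
|r| = 0.545, which falls in the moderate range.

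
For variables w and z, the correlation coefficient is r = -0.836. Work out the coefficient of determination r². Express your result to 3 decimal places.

r² = (-0.836)² = 0.699

0.699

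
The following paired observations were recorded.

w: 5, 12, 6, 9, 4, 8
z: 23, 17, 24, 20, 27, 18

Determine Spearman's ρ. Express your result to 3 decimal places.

-0.886

Rank w: 2, 6, 3, 5, 1, 4
Rank z: 4, 1, 5, 3, 6, 2
d = rank(w) − rank(z): -2, 5, -2, 2, -5, 2; Σd² = 66
ρ = 1 − 6Σd² / [n(n²−1)] = 1 − 6×66 / (6×35) = 1 − 396/210 ≈ -0.886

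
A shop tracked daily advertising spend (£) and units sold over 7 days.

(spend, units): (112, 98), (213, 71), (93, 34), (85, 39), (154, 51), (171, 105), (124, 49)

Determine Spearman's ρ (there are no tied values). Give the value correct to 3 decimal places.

Rank spend: 3, 7, 2, 1, 5, 6, 4
Rank units: 6, 5, 1, 2, 4, 7, 3
d = rank(spend) − rank(units): -3, 2, 1, -1, 1, -1, 1; Σd² = 18
ρ = 1 − 6Σd² / [n(n²−1)] = 1 − 6×18 / (7×48) = 1 − 108/336 ≈ 0.679

0.679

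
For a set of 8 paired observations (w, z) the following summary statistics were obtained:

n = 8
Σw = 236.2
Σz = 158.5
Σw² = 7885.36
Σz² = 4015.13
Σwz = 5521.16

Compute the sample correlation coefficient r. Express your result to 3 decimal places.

r = (nΣwz − ΣwΣz) / √[(nΣw² − (Σw)²)(nΣz² − (Σz)²)]
Numerator: 8×5521.16 − 236.2×158.5 = 6731.58
Denominator: √[(63082.88 − 55790.44)(32121.04 − 25122.25)] = √[7292.44 × 6998.79] = 7144.1064
r = 6731.58 / 7144.1064 ≈ 0.942

0.942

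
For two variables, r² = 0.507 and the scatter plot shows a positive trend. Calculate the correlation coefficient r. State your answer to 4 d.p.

0.7120

|r| = √0.507 = 0.7120
The association is positive, so r = 0.7120.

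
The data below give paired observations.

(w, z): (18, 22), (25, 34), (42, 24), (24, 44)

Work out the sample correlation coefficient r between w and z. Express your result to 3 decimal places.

-0.220

n = 4, Σw = 109, Σz = 124, Σw² = 3289, Σz² = 4152, Σwz = 3310
nΣwz − ΣwΣz = 13240 − 13516 = -276
nΣw² − (Σw)² = 13156 − 11881 = 1275; nΣz² − (Σz)² = 16608 − 15376 = 1232
r = -276 / √(1275 × 1232) = -276 / 1253.3156 ≈ -0.220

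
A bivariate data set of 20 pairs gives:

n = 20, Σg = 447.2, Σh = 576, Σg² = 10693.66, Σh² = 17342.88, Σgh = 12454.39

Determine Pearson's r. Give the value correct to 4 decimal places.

r = (nΣgh − ΣgΣh) / √[(nΣg² − (Σg)²)(nΣh² − (Σh)²)]
Numerator: 20×12454.39 − 447.2×576 = -8499.4
Denominator: √[(213873.2 − 199987.84)(346857.6 − 331776)] = √[13885.36 × 15081.6] = 14471.1245
r = -8499.4 / 14471.1245 ≈ -0.5873

-0.5873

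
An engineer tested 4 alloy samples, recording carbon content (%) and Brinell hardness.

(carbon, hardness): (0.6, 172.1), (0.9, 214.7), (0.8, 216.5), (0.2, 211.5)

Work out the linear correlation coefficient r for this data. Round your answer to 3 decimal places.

n = 4, Σx = 2.5, Σy = 814.8, Σx² = 1.85, Σy² = 167319, Σxy = 511.99
nΣxy − ΣxΣy = 2047.96 − 2037 = 10.96
nΣx² − (Σx)² = 7.4 − 6.25 = 1.15; nΣy² − (Σy)² = 669276 − 663899.04 = 5376.96
r = 10.96 / √(1.15 × 5376.96) = 10.96 / 78.6353 ≈ 0.139

0.139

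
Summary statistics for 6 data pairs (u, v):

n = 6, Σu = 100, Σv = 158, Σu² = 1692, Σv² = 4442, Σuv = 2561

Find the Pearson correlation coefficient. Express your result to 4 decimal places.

r = (nΣuv − ΣuΣv) / √[(nΣu² − (Σu)²)(nΣv² − (Σv)²)]
Numerator: 6×2561 − 100×158 = -434
Denominator: √[(10152 − 10000)(26652 − 24964)] = √[152 × 1688] = 506.5333
r = -434 / 506.5333 ≈ -0.8568

-0.8568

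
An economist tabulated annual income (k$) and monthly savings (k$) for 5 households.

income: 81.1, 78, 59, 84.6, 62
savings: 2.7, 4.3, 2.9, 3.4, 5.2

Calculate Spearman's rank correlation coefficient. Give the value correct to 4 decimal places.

-0.2000

Rank income: 4, 3, 1, 5, 2
Rank savings: 1, 4, 2, 3, 5
d = rank(income) − rank(savings): 3, -1, -1, 2, -3; Σd² = 24
ρ = 1 − 6Σd² / [n(n²−1)] = 1 − 6×24 / (5×24) = 1 − 144/120 ≈ -0.2000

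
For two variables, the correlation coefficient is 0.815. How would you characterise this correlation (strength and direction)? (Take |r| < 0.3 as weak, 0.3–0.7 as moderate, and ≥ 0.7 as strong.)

r = 0.815 > 0 so the relationship is positive.
|r| = 0.815, which falls in the strong range.

strong positive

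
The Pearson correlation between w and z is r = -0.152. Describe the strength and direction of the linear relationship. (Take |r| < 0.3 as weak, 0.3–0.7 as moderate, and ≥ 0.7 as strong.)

r = -0.152 < 0 so the relationship is negative.
|r| = 0.152, which falls in the weak range.

weak negative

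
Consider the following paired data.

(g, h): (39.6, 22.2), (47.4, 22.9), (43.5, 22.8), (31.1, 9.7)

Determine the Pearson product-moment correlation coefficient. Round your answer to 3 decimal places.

n = 4, Σg = 161.6, Σh = 77.6, Σg² = 6674.38, Σh² = 1631.18, Σgh = 3258.05
nΣgh − ΣgΣh = 13032.2 − 12540.16 = 492.04
nΣg² − (Σg)² = 26697.52 − 26114.56 = 582.96; nΣh² − (Σh)² = 6524.72 − 6021.76 = 502.96
r = 492.04 / √(582.96 × 502.96) = 492.04 / 541.4846 ≈ 0.909

0.909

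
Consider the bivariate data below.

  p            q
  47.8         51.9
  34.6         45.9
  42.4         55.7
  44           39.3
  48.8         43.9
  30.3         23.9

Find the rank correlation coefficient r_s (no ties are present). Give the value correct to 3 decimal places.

0.257

Rank p: 5, 2, 3, 4, 6, 1
Rank q: 5, 4, 6, 2, 3, 1
d = rank(p) − rank(q): 0, -2, -3, 2, 3, 0; Σd² = 26
ρ = 1 − 6Σd² / [n(n²−1)] = 1 − 6×26 / (6×35) = 1 − 156/210 ≈ 0.257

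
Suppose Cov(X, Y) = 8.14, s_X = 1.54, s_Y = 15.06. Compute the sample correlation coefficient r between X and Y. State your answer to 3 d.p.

0.351

r = Cov(X,Y) / (s_X · s_Y) = 8.14 / (1.54 × 15.06)
  = 8.14 / 23.1924 ≈ 0.351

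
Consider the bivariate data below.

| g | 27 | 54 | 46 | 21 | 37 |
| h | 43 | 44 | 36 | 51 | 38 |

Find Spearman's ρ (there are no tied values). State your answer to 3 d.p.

Rank g: 2, 5, 4, 1, 3
Rank h: 3, 4, 1, 5, 2
d = rank(g) − rank(h): -1, 1, 3, -4, 1; Σd² = 28
ρ = 1 − 6Σd² / [n(n²−1)] = 1 − 6×28 / (5×24) = 1 − 168/120 ≈ -0.400

-0.400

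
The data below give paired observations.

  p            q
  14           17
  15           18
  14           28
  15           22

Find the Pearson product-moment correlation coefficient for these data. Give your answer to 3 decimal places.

-0.289

n = 4, Σp = 58, Σq = 85, Σp² = 842, Σq² = 1881, Σpq = 1230
nΣpq − ΣpΣq = 4920 − 4930 = -10
nΣp² − (Σp)² = 3368 − 3364 = 4; nΣq² − (Σq)² = 7524 − 7225 = 299
r = -10 / √(4 × 299) = -10 / 34.5832 ≈ -0.289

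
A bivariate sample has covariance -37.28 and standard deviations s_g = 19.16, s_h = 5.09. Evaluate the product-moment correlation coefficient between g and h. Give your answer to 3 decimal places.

r = Cov(g,h) / (s_g · s_h) = -37.28 / (19.16 × 5.09)
  = -37.28 / 97.5244 ≈ -0.382

-0.382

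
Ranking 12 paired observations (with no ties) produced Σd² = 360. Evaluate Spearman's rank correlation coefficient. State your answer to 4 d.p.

-0.2587

ρ = 1 − 6Σd² / [n(n²−1)] = 1 − 6×360 / (12×143)
  = 1 − 2160/1716 = 1 − 1.25874 ≈ -0.2587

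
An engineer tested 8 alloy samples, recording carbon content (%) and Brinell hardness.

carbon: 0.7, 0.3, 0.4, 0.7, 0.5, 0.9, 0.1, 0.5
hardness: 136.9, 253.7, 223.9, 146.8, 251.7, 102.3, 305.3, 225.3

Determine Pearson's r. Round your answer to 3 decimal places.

-0.957

n = 8, Σx = 4.1, Σy = 1645.9, Σx² = 2.55, Σy² = 372573.11, Σxy = 725.36
nΣxy − ΣxΣy = 5802.88 − 6748.19 = -945.31
nΣx² − (Σx)² = 20.4 − 16.81 = 3.59; nΣy² − (Σy)² = 2980584.88 − 2708986.81 = 271598.07
r = -945.31 / √(3.59 × 271598.07) = -945.31 / 987.4397 ≈ -0.957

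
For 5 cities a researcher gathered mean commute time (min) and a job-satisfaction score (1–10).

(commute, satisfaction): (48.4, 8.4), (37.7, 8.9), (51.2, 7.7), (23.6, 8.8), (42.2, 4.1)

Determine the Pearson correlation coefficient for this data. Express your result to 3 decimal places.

n = 5, Σx = 203.1, Σy = 37.9, Σx² = 8723.09, Σy² = 303.31, Σxy = 1517.03
nΣxy − ΣxΣy = 7585.15 − 7697.49 = -112.34
nΣx² − (Σx)² = 43615.45 − 41249.61 = 2365.84; nΣy² − (Σy)² = 1516.55 − 1436.41 = 80.14
r = -112.34 / √(2365.84 × 80.14) = -112.34 / 435.4290 ≈ -0.258

-0.258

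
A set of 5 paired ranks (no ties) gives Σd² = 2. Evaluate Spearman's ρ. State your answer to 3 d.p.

0.900

ρ = 1 − 6Σd² / [n(n²−1)] = 1 − 6×2 / (5×24)
  = 1 − 12/120 = 1 − 0.1000 ≈ 0.900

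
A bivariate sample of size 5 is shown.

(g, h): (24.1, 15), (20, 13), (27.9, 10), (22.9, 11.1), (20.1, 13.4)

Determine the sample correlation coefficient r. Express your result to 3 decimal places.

n = 5, Σg = 115, Σh = 62.5, Σg² = 2687.64, Σh² = 796.77, Σgh = 1424.03
nΣgh − ΣgΣh = 7120.15 − 7187.5 = -67.35
nΣg² − (Σg)² = 13438.2 − 13225 = 213.2; nΣh² − (Σh)² = 3983.85 − 3906.25 = 77.6
r = -67.35 / √(213.2 × 77.6) = -67.35 / 128.6247 ≈ -0.524

-0.524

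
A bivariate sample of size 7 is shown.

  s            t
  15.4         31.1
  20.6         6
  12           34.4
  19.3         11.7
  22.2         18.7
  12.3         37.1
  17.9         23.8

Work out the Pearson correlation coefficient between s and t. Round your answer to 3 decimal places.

-0.870

n = 7, Σs = 119.7, Σt = 162.8, Σs² = 2142.55, Σt² = 4616, Σst = 2538.64
nΣst − ΣsΣt = 17770.48 − 19487.16 = -1716.68
nΣs² − (Σs)² = 14997.85 − 14328.09 = 669.76; nΣt² − (Σt)² = 32312 − 26503.84 = 5808.16
r = -1716.68 / √(669.76 × 5808.16) = -1716.68 / 1972.3269 ≈ -0.870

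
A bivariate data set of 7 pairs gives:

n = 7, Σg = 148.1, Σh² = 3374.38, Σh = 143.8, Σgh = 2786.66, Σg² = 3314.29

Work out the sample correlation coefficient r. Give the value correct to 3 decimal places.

r = (nΣgh − ΣgΣh) / √[(nΣg² − (Σg)²)(nΣh² − (Σh)²)]
Numerator: 7×2786.66 − 148.1×143.8 = -1790.16
Denominator: √[(23200.03 − 21933.61)(23620.66 − 20678.44)] = √[1266.42 × 2942.22] = 1930.3073
r = -1790.16 / 1930.3073 ≈ -0.927

-0.927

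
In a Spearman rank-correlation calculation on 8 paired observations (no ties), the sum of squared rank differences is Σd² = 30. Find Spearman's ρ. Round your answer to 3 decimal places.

0.643

ρ = 1 − 6Σd² / [n(n²−1)] = 1 − 6×30 / (8×63)
  = 1 − 180/504 = 1 − 0.3571 ≈ 0.643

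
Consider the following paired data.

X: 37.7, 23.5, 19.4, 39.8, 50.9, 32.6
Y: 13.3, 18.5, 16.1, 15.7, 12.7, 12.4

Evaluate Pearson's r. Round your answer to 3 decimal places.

-0.658

n = 6, ΣX = 203.9, ΣY = 88.7, ΣX² = 7587.51, ΣY² = 1339.89, ΣXY = 2924.03
nΣXY − ΣXΣY = 17544.18 − 18085.93 = -541.75
nΣX² − (ΣX)² = 45525.06 − 41575.21 = 3949.85; nΣY² − (ΣY)² = 8039.34 − 7867.69 = 171.65
r = -541.75 / √(3949.85 × 171.65) = -541.75 / 823.4025 ≈ -0.658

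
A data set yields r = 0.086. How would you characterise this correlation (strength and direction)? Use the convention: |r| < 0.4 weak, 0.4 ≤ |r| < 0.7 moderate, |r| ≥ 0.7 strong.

r = 0.086 > 0 so the relationship is positive.
|r| = 0.086, which falls in the weak range.

weak positive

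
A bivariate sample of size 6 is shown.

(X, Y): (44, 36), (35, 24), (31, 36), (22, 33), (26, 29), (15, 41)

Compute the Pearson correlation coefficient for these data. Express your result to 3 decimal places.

n = 6, ΣX = 173, ΣY = 199, ΣX² = 5507, ΣY² = 6779, ΣXY = 5635
nΣXY − ΣXΣY = 33810 − 34427 = -617
nΣX² − (ΣX)² = 33042 − 29929 = 3113; nΣY² − (ΣY)² = 40674 − 39601 = 1073
r = -617 / √(3113 × 1073) = -617 / 1827.6348 ≈ -0.338

-0.338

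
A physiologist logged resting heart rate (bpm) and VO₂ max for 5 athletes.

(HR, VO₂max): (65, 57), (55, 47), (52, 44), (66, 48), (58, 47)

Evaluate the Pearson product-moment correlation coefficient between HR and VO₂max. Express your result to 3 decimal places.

n = 5, Σx = 296, Σy = 243, Σx² = 17674, Σy² = 11907, Σxy = 14472
nΣxy − ΣxΣy = 72360 − 71928 = 432
nΣx² − (Σx)² = 88370 − 87616 = 754; nΣy² − (Σy)² = 59535 − 59049 = 486
r = 432 / √(754 × 486) = 432 / 605.3462 ≈ 0.714

0.714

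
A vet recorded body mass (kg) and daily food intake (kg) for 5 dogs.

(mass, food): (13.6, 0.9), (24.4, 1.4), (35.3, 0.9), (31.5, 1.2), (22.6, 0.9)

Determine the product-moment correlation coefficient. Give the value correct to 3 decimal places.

0.163

n = 5, Σx = 127.4, Σy = 5.3, Σx² = 3529.42, Σy² = 5.83, Σxy = 136.31
nΣxy − ΣxΣy = 681.55 − 675.22 = 6.33
nΣx² − (Σx)² = 17647.1 − 16230.76 = 1416.34; nΣy² − (Σy)² = 29.15 − 28.09 = 1.06
r = 6.33 / √(1416.34 × 1.06) = 6.33 / 38.7469 ≈ 0.163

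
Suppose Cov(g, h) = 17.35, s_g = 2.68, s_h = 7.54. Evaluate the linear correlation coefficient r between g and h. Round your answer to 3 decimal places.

r = Cov(g,h) / (s_g · s_h) = 17.35 / (2.68 × 7.54)
  = 17.35 / 20.2072 ≈ 0.859

0.859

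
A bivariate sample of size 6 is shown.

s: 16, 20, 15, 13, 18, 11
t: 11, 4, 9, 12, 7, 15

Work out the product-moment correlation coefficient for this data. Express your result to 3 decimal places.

n = 6, Σs = 93, Σt = 58, Σs² = 1495, Σt² = 636, Σst = 838
nΣst − ΣsΣt = 5028 − 5394 = -366
nΣs² − (Σs)² = 8970 − 8649 = 321; nΣt² − (Σt)² = 3816 − 3364 = 452
r = -366 / √(321 × 452) = -366 / 380.9094 ≈ -0.961

-0.961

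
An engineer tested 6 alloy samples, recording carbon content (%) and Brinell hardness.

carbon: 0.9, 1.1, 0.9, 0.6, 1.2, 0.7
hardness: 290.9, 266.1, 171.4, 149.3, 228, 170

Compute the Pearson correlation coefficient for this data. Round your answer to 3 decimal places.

n = 6, Σx = 5.4, Σy = 1275.7, Σx² = 5.12, Σy² = 287984.47, Σxy = 1190.96
nΣxy − ΣxΣy = 7145.76 − 6888.78 = 256.98
nΣx² − (Σx)² = 30.72 − 29.16 = 1.56; nΣy² − (Σy)² = 1727906.82 − 1627410.49 = 100496.33
r = 256.98 / √(1.56 × 100496.33) = 256.98 / 395.9473 ≈ 0.649

0.649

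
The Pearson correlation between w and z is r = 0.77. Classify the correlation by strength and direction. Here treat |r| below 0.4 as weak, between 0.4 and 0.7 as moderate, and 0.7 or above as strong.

r = 0.77 > 0 so the relationship is positive.
|r| = 0.77, which falls in the strong range.

strong positive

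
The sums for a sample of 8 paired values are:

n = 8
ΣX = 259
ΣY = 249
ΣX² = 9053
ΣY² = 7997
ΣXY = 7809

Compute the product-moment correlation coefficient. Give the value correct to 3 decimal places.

r = (nΣXY − ΣXΣY) / √[(nΣX² − (ΣX)²)(nΣY² − (ΣY)²)]
Numerator: 8×7809 − 259×249 = -2019
Denominator: √[(72424 − 67081)(63976 − 62001)] = √[5343 × 1975] = 3248.4496
r = -2019 / 3248.4496 ≈ -0.622

-0.622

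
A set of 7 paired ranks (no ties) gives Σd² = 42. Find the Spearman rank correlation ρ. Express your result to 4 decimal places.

0.2500

ρ = 1 − 6Σd² / [n(n²−1)] = 1 − 6×42 / (7×48)
  = 1 − 252/336 = 1 − 0.75000 ≈ 0.2500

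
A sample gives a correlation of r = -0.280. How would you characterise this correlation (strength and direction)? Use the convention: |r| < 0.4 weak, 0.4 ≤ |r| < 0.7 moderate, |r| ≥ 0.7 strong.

weak negative

r = -0.280 < 0 so the relationship is negative.
|r| = 0.280, which falls in the weak range.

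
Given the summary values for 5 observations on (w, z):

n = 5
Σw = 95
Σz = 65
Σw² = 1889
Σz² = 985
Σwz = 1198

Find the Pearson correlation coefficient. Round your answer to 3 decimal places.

r = (nΣwz − ΣwΣz) / √[(nΣw² − (Σw)²)(nΣz² − (Σz)²)]
Numerator: 5×1198 − 95×65 = -185
Denominator: √[(9445 − 9025)(4925 − 4225)] = √[420 × 700] = 542.2177
r = -185 / 542.2177 ≈ -0.341

-0.341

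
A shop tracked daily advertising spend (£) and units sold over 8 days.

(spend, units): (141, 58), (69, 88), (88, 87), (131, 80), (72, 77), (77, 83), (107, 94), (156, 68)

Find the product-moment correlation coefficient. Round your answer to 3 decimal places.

-0.639

n = 8, Σx = 841, Σy = 635, Σx² = 96445, Σy² = 51355, Σxy = 64987
nΣxy − ΣxΣy = 519896 − 534035 = -14139
nΣx² − (Σx)² = 771560 − 707281 = 64279; nΣy² − (Σy)² = 410840 − 403225 = 7615
r = -14139 / √(64279 × 7615) = -14139 / 22124.2985 ≈ -0.639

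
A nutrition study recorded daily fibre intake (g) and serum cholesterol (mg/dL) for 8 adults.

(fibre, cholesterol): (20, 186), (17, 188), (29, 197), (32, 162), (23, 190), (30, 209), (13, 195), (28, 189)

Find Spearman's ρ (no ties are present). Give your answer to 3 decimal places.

0.048

Rank fibre: 3, 2, 6, 8, 4, 7, 1, 5
Rank cholesterol: 2, 3, 7, 1, 5, 8, 6, 4
d = rank(fibre) − rank(cholesterol): 1, -1, -1, 7, -1, -1, -5, 1; Σd² = 80
ρ = 1 − 6Σd² / [n(n²−1)] = 1 − 6×80 / (8×63) = 1 − 480/504 ≈ 0.048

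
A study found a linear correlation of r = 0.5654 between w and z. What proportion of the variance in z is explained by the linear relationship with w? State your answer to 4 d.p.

r² = (0.5654)² = 0.3197

0.3197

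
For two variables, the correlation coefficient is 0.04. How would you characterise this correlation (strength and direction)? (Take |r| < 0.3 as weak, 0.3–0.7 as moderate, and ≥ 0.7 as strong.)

weak positive

r = 0.04 > 0 so the relationship is positive.
|r| = 0.04, which falls in the weak range.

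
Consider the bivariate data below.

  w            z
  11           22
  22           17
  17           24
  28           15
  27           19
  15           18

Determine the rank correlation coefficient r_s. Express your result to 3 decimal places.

Rank w: 1, 4, 3, 6, 5, 2
Rank z: 5, 2, 6, 1, 4, 3
d = rank(w) − rank(z): -4, 2, -3, 5, 1, -1; Σd² = 56
ρ = 1 − 6Σd² / [n(n²−1)] = 1 − 6×56 / (6×35) = 1 − 336/210 ≈ -0.600

-0.600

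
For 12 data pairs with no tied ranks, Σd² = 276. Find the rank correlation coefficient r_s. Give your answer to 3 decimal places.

ρ = 1 − 6Σd² / [n(n²−1)] = 1 − 6×276 / (12×143)
  = 1 − 1656/1716 = 1 − 0.9650 ≈ 0.035

0.035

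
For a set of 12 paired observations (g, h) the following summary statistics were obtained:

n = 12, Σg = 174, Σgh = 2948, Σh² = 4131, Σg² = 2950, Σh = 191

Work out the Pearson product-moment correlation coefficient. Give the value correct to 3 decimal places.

0.262

r = (nΣgh − ΣgΣh) / √[(nΣg² − (Σg)²)(nΣh² − (Σh)²)]
Numerator: 12×2948 − 174×191 = 2142
Denominator: √[(35400 − 30276)(49572 − 36481)] = √[5124 × 13091] = 8190.1333
r = 2142 / 8190.1333 ≈ 0.262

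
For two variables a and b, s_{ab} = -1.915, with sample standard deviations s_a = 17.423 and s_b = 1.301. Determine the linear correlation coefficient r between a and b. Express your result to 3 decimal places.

r = Cov(a,b) / (s_a · s_b) = -1.915 / (17.423 × 1.301)
  = -1.915 / 22.6673 ≈ -0.084

-0.084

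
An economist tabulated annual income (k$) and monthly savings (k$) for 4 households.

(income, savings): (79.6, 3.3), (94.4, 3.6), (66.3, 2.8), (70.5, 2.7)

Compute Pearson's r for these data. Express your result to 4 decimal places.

0.9492

n = 4, Σx = 310.8, Σy = 12.4, Σx² = 24613.46, Σy² = 38.98, Σxy = 978.51
nΣxy − ΣxΣy = 3914.04 − 3853.92 = 60.12
nΣx² − (Σx)² = 98453.84 − 96596.64 = 1857.2; nΣy² − (Σy)² = 155.92 − 153.76 = 2.16
r = 60.12 / √(1857.2 × 2.16) = 60.12 / 63.3368 ≈ 0.9492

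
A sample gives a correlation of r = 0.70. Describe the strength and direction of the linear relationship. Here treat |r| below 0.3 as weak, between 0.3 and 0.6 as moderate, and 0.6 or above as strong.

r = 0.70 > 0 so the relationship is positive.
|r| = 0.70, which falls in the strong range.

strong positive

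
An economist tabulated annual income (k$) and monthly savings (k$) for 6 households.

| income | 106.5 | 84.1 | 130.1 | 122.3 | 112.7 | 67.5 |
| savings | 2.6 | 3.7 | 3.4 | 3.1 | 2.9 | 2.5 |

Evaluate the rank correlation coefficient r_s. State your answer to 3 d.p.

0.429

Rank income: 3, 2, 6, 5, 4, 1
Rank savings: 2, 6, 5, 4, 3, 1
d = rank(income) − rank(savings): 1, -4, 1, 1, 1, 0; Σd² = 20
ρ = 1 − 6Σd² / [n(n²−1)] = 1 − 6×20 / (6×35) = 1 − 120/210 ≈ 0.429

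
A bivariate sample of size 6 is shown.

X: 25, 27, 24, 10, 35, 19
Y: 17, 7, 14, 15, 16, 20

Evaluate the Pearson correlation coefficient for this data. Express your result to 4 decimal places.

n = 6, ΣX = 140, ΣY = 89, ΣX² = 3616, ΣY² = 1415, ΣXY = 2040
nΣXY − ΣXΣY = 12240 − 12460 = -220
nΣX² − (ΣX)² = 21696 − 19600 = 2096; nΣY² − (ΣY)² = 8490 − 7921 = 569
r = -220 / √(2096 × 569) = -220 / 1092.0733 ≈ -0.2015

-0.2015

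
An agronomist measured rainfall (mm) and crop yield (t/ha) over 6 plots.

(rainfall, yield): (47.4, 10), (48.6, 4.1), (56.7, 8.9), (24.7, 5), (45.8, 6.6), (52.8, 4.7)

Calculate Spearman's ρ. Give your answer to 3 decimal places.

-0.029

Rank rainfall: 3, 4, 6, 1, 2, 5
Rank yield: 6, 1, 5, 3, 4, 2
d = rank(rainfall) − rank(yield): -3, 3, 1, -2, -2, 3; Σd² = 36
ρ = 1 − 6Σd² / [n(n²−1)] = 1 − 6×36 / (6×35) = 1 − 216/210 ≈ -0.029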